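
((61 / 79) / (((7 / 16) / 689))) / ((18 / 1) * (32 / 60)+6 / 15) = 336232 / 2765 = 121.60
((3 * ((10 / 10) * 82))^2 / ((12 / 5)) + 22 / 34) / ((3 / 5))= 2143330 / 51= 42026.08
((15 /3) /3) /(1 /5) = 25 /3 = 8.33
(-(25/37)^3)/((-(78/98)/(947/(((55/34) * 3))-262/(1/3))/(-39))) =14928462500/1671549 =8930.92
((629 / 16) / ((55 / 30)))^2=3560769 / 7744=459.81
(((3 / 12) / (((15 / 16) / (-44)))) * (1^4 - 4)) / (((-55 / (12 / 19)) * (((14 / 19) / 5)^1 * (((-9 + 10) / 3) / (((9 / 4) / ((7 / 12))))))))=-31.74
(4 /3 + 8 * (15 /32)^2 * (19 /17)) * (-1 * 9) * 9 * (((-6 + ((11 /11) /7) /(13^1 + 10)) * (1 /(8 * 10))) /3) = 37395873 /5605376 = 6.67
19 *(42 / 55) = 798 / 55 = 14.51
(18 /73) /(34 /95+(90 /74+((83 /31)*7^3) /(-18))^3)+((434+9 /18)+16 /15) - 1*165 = 61196704391058912538764881 /226179764109369228614790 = 270.57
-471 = -471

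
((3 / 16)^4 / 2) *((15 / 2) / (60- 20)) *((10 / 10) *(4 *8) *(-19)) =-4617 / 65536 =-0.07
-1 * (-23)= 23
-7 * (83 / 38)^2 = -48223 / 1444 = -33.40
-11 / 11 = -1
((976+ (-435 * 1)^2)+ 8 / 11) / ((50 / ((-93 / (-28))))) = 194576367 / 15400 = 12634.83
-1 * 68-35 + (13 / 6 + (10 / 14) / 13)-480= -317105 / 546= -580.78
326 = 326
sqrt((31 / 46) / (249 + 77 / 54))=3 * sqrt(28925697) / 311029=0.05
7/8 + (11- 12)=-1/8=-0.12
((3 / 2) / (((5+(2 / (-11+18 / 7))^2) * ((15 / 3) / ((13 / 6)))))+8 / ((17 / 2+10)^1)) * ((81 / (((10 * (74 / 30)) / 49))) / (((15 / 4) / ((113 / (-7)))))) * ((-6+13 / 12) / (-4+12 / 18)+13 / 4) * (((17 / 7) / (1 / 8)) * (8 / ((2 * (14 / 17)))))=-173949811152993 / 1003990375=-173258.44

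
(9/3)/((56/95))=285/56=5.09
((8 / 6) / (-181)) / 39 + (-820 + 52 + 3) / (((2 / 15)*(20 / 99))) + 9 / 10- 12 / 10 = -24057855709 / 847080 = -28400.93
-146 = -146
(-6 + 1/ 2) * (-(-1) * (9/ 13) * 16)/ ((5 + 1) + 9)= -264/ 65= -4.06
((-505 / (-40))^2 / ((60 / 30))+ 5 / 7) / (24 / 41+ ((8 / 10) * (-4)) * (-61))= 14769635 / 35961856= 0.41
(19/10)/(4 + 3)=0.27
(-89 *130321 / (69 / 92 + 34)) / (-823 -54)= 46394276 / 121903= 380.58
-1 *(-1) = 1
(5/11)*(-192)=-960/11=-87.27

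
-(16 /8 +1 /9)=-19 /9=-2.11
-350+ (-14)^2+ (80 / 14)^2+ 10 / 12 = -35431 / 294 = -120.51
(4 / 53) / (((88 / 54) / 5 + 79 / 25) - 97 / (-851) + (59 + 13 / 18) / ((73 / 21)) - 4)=335464200 / 74586654239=0.00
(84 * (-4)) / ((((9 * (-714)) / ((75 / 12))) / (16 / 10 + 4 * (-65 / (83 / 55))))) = -236120 / 4233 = -55.78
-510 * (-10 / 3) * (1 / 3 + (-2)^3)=-39100 / 3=-13033.33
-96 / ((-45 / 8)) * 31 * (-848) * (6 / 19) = -13459456 / 95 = -141678.48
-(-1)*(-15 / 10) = -1.50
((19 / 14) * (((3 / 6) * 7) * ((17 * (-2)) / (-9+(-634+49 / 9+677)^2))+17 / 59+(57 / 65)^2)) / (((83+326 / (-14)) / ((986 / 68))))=1377455706763 / 4153992385400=0.33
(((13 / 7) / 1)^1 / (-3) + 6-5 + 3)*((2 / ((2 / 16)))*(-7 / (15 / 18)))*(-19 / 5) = 43168 / 25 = 1726.72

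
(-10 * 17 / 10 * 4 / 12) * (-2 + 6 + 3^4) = -1445 / 3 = -481.67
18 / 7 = 2.57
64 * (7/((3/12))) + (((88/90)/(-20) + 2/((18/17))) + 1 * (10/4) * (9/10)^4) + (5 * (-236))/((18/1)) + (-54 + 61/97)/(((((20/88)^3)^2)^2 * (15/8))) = -51110608747748207775551/34101562500000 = -1498776155.72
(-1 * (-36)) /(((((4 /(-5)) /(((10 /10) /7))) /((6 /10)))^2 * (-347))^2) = 729 /18502528576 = 0.00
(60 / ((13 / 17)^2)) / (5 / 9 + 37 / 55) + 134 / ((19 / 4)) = 2870497 / 25688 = 111.74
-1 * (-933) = 933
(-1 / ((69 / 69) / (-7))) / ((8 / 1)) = 7 / 8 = 0.88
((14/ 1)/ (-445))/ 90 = -7/ 20025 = -0.00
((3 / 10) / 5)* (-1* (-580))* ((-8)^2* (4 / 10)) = 22272 / 25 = 890.88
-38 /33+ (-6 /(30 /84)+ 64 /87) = -82378 /4785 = -17.22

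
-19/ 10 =-1.90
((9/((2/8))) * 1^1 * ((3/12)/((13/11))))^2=9801/169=57.99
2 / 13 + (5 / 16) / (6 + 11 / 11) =289 / 1456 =0.20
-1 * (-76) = 76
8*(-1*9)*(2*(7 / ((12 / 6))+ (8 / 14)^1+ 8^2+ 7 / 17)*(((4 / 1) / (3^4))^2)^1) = -231808 / 9639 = -24.05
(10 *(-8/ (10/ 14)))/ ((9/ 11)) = -1232/ 9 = -136.89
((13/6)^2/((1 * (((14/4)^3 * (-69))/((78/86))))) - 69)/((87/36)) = -842657444/29512749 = -28.55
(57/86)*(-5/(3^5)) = -95/6966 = -0.01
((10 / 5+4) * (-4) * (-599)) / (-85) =-14376 / 85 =-169.13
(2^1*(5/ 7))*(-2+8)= 60/ 7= 8.57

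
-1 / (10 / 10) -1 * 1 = -2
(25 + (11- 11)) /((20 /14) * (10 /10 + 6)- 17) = -25 /7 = -3.57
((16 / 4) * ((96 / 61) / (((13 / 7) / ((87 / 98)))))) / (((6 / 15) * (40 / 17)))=17748 / 5551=3.20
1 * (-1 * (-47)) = 47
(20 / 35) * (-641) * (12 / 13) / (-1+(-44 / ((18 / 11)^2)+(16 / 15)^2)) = 15576300 / 750659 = 20.75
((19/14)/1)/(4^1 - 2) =0.68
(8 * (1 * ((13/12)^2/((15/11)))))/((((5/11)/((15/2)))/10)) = 20449/18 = 1136.06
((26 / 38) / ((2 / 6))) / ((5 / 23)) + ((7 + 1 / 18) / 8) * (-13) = -27677 / 13680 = -2.02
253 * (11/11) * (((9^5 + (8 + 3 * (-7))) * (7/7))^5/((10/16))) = 290285353745691231228964000.00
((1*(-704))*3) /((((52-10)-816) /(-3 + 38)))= 12320 /129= 95.50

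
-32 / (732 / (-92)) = 736 / 183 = 4.02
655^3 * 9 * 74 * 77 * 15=216162379991250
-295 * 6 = -1770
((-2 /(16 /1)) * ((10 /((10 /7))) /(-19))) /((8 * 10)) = 7 /12160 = 0.00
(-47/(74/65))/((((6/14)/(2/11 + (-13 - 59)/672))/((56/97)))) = -491855/118437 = -4.15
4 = 4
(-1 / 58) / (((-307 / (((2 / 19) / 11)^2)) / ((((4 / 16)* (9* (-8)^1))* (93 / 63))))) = -372 / 2722243601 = -0.00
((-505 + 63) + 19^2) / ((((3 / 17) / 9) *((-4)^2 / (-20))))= 20655 / 4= 5163.75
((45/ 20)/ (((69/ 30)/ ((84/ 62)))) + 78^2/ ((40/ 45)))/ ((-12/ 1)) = -3254049/ 5704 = -570.49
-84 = -84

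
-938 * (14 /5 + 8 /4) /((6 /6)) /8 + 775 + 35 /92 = 97787 /460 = 212.58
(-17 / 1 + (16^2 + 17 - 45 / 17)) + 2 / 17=4309 / 17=253.47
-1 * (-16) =16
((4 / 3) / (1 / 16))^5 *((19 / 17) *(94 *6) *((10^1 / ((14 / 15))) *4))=383540579532800 / 3213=119371484448.43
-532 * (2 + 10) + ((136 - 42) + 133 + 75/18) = -36917/6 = -6152.83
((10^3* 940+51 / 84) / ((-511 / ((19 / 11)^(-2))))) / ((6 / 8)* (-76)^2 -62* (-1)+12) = -3184722057 / 22757818328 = -0.14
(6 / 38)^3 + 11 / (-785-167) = -49745 / 6529768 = -0.01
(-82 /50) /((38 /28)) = -574 /475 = -1.21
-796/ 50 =-398/ 25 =-15.92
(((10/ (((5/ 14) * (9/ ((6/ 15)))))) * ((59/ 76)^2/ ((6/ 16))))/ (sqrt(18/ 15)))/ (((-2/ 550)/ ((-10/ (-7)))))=-3829100 * sqrt(30)/ 29241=-717.24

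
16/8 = 2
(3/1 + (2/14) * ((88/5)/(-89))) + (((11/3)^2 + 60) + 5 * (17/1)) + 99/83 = 378375614/2326905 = 162.61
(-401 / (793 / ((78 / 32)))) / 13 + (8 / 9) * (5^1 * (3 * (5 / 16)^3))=380137 / 1218048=0.31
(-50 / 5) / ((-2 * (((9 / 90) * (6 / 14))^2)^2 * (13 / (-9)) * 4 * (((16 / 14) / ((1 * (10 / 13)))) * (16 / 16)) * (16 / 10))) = -1313046875 / 12168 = -107909.84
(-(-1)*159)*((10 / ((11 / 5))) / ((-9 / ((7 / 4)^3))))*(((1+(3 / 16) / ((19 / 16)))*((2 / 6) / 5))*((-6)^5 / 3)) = 1636110 / 19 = 86111.05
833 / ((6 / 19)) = 15827 / 6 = 2637.83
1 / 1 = 1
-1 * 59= -59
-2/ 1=-2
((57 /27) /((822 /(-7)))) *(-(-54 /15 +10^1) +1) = 133 /1370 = 0.10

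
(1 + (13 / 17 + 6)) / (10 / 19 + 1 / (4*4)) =40128 / 3043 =13.19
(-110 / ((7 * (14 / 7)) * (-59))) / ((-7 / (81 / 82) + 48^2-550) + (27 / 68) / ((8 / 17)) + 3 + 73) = 142560 / 1952324927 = 0.00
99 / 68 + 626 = 42667 / 68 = 627.46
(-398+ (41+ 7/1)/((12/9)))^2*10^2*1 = 13104400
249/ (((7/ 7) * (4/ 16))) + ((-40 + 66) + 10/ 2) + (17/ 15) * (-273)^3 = -115291228/ 5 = -23058245.60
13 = 13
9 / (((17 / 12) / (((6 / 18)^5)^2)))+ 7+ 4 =408973 / 37179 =11.00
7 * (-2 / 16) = -0.88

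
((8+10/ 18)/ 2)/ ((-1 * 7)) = -11/ 18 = -0.61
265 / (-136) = -265 / 136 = -1.95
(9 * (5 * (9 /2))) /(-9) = -45 /2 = -22.50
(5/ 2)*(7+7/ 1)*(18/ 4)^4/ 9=25515/ 16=1594.69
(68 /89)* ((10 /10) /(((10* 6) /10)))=34 /267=0.13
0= 0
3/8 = 0.38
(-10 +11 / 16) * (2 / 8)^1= -149 / 64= -2.33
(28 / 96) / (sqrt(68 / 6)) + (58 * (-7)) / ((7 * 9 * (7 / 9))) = -58 / 7 + 7 * sqrt(102) / 816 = -8.20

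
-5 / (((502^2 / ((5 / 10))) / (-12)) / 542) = 4065 / 63001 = 0.06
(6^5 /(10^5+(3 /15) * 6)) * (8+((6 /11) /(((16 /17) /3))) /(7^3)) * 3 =1761446250 /943261319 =1.87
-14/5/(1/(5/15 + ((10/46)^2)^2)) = -3944024/4197615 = -0.94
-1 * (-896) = 896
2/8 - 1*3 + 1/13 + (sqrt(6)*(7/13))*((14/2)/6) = -1.13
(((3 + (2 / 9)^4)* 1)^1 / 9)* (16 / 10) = 157592 / 295245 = 0.53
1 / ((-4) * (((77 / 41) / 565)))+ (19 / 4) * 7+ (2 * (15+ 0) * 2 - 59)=-3154 / 77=-40.96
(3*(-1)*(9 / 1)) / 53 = -27 / 53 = -0.51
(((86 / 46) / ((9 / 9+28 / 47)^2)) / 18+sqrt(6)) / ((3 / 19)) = 1804753 / 6986250+19 * sqrt(6) / 3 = 15.77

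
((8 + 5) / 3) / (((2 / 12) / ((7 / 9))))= 182 / 9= 20.22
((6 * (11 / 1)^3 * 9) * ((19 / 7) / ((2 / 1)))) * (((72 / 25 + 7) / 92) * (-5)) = -52376.50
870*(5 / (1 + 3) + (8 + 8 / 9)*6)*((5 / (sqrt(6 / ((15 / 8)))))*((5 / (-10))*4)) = -474875*sqrt(5) / 4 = -265463.20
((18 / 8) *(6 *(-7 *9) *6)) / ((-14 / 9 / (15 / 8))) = 98415 / 16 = 6150.94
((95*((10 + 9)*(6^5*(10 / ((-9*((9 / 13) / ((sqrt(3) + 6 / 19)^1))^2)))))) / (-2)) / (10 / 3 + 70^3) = 3082560*sqrt(3) / 102901 + 15128880 / 102901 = 198.91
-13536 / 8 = -1692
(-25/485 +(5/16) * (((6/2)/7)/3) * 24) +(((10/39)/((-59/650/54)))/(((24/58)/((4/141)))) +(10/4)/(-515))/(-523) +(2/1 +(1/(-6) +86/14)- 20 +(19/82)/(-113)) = -15487474939316054/1409750029517277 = -10.99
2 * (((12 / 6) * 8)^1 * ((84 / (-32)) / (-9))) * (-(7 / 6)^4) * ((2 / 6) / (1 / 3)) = -16807 / 972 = -17.29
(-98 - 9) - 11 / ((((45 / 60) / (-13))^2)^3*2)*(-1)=108738275149 / 729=149160871.26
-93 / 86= -1.08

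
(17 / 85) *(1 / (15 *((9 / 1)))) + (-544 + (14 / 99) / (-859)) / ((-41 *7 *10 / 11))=347213918 / 166409775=2.09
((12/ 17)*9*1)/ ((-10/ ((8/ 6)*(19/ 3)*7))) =-3192/ 85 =-37.55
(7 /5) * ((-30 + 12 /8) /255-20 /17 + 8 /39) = -50267 /33150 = -1.52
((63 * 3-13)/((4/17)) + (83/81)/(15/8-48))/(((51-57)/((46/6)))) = -257097542/269001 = -955.75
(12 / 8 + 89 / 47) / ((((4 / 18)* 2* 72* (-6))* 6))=-319 / 108288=-0.00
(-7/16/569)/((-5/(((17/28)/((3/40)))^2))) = 1445/143388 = 0.01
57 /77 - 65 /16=-4093 /1232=-3.32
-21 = -21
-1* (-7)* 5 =35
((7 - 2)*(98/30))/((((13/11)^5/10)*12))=39457495/6683274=5.90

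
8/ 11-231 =-2533/ 11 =-230.27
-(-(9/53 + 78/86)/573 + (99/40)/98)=-39887051/1706332880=-0.02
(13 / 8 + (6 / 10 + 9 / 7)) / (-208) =-0.02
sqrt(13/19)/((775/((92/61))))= 92 * sqrt(247)/898225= 0.00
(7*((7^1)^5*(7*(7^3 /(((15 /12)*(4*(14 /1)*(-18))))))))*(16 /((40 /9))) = -40353607 /50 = -807072.14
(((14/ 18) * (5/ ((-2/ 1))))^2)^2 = 1500625/ 104976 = 14.29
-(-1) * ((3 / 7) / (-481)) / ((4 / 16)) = -12 / 3367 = -0.00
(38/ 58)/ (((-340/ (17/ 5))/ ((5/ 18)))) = -0.00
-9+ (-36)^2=1287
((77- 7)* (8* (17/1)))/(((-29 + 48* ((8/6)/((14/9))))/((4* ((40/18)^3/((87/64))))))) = 1605632000/63423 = 25316.24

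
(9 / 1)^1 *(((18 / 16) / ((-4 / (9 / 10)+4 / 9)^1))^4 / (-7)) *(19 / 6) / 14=-373977 / 205520896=-0.00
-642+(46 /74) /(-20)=-475103 /740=-642.03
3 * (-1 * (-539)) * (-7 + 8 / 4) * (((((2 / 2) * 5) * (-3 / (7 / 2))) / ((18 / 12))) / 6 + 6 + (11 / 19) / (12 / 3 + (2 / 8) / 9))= -25247992 / 551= -45822.13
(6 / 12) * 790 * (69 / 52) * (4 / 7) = 27255 / 91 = 299.51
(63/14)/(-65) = -9/130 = -0.07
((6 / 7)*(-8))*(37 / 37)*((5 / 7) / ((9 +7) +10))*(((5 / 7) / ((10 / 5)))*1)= -300 / 4459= -0.07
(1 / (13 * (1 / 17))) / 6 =17 / 78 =0.22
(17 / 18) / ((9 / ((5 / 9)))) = 85 / 1458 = 0.06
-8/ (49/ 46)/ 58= -184/ 1421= -0.13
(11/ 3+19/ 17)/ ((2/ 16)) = 1952/ 51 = 38.27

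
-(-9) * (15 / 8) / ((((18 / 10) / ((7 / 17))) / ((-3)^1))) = -1575 / 136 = -11.58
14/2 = 7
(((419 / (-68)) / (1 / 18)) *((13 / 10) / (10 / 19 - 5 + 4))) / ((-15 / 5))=-103493 / 1020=-101.46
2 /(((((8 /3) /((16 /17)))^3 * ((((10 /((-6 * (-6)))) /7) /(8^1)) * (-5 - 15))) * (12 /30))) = -54432 /24565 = -2.22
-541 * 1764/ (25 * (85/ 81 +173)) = -5521446/ 25175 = -219.32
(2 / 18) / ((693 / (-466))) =-466 / 6237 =-0.07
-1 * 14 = -14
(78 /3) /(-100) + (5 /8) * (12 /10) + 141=14149 /100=141.49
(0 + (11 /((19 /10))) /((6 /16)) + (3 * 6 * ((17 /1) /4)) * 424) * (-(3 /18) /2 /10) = -462433 /1710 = -270.43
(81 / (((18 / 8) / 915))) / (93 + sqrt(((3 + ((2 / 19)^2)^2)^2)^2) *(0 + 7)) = 27971928328527 / 132476170595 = 211.15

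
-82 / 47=-1.74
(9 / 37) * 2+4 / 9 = 310 / 333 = 0.93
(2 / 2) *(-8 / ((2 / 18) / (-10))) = 720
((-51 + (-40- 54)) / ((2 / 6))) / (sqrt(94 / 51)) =-435*sqrt(4794) / 94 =-320.41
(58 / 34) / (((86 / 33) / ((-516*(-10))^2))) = 17428658.82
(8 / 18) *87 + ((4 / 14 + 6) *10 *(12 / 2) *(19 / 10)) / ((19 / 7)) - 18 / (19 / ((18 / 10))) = 85774 / 285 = 300.96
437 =437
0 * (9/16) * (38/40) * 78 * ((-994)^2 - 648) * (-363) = 0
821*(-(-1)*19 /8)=15599 /8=1949.88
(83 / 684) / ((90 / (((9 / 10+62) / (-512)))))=-52207 / 315187200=-0.00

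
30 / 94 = 15 / 47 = 0.32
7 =7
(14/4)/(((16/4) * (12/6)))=7/16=0.44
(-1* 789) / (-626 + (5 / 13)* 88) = 1.33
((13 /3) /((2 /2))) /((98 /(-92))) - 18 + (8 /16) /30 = -64831 /2940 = -22.05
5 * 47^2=11045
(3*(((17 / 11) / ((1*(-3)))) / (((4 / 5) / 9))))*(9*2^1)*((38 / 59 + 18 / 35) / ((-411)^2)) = -182988 / 85267567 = -0.00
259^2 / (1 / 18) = 1207458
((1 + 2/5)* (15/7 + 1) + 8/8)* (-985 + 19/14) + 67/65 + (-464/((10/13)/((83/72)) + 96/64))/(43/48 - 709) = -256063740314513/48219854410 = -5310.34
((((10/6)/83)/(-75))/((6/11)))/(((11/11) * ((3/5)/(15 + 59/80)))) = -13849/1075680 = -0.01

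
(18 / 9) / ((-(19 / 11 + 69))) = -11 / 389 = -0.03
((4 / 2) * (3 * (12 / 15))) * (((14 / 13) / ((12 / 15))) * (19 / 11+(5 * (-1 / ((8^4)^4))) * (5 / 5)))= 112308515707550589 / 10062730417405952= 11.16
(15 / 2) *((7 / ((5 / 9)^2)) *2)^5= 2812914500525136 / 1953125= 1440212224.27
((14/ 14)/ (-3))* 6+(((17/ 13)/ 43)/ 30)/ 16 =-536623/ 268320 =-2.00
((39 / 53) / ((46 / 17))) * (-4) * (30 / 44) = -9945 / 13409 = -0.74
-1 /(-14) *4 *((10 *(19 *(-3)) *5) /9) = -1900 /21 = -90.48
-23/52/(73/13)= -23/292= -0.08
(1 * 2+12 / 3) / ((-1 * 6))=-1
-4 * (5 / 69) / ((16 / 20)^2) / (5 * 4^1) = -25 / 1104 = -0.02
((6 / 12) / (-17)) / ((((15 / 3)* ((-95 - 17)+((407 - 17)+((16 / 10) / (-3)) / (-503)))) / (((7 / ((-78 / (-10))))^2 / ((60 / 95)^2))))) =-222439175 / 5206610200896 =-0.00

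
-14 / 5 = -2.80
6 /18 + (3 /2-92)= -541 /6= -90.17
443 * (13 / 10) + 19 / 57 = 17287 / 30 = 576.23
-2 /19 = -0.11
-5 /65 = -1 /13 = -0.08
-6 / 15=-2 / 5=-0.40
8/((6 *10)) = 2/15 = 0.13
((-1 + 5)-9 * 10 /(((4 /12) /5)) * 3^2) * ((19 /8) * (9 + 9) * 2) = -1038483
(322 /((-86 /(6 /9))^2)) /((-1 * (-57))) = 322 /948537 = 0.00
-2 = -2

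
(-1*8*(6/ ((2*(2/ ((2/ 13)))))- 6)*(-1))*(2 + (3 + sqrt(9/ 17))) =-3000/ 13- 1800*sqrt(17)/ 221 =-264.35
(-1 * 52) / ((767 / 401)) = -1604 / 59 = -27.19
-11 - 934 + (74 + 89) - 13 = -795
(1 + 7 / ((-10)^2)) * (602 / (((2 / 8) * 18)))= 32207 / 225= 143.14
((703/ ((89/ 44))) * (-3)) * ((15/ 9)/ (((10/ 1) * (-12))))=7733/ 534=14.48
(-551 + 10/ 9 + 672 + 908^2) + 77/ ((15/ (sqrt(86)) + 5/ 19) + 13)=4436403109661/ 5380119-138985 *sqrt(86)/ 1793373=824591.29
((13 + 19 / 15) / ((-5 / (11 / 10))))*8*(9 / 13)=-28248 / 1625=-17.38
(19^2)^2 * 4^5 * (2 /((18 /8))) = 1067589632 /9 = 118621070.22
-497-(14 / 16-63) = -3479 / 8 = -434.88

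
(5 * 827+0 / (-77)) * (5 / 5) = 4135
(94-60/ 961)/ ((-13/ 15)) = -1354110/ 12493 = -108.39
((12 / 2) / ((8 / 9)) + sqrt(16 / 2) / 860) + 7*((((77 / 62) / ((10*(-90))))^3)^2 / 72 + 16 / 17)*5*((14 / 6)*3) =sqrt(2) / 430 + 1753817163731298805191215842614137 / 7389526434954353971200000000000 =237.34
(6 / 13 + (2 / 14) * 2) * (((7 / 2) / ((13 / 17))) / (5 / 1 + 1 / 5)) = 1445 / 2197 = 0.66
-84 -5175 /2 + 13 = -5317 /2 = -2658.50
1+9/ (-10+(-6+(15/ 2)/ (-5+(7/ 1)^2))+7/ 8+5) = 7/ 73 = 0.10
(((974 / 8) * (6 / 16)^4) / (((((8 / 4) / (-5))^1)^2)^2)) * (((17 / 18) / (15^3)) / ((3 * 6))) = 41395 / 28311552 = 0.00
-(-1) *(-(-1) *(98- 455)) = -357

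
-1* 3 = -3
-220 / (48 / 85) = -4675 / 12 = -389.58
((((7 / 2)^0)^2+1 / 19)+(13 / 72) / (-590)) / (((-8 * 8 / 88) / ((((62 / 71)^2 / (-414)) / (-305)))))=-8978510563 / 1027507457476800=-0.00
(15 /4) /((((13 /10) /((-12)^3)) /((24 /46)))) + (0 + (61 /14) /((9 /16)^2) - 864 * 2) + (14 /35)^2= -18287262668 /4238325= -4314.74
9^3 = 729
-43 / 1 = -43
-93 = -93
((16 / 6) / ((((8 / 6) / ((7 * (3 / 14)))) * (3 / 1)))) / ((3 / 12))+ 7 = 11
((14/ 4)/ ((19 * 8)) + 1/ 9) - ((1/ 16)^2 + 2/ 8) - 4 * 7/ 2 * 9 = -5521019/ 43776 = -126.12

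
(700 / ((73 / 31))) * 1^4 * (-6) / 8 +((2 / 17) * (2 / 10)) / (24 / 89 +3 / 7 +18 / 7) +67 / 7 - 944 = -1157.37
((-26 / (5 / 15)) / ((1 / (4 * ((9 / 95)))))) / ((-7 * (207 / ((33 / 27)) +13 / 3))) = 23166 / 952945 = 0.02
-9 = -9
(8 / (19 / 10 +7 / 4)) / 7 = 0.31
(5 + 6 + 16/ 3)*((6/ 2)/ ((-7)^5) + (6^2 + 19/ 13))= 8184970/ 13377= 611.87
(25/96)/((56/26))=325/2688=0.12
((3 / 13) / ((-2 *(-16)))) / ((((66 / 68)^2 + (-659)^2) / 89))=77163 / 52211112200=0.00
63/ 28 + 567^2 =1285965/ 4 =321491.25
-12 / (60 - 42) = -2 / 3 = -0.67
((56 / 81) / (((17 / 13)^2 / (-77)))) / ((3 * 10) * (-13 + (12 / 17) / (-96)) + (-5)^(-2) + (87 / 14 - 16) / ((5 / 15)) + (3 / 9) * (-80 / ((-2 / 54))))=-510109600 / 4923464877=-0.10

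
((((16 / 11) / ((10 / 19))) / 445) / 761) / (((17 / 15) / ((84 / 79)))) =38304 / 5002802585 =0.00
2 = 2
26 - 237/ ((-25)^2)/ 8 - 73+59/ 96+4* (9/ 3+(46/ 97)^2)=-33.53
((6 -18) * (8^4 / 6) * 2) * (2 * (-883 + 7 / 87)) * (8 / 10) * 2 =46290411.99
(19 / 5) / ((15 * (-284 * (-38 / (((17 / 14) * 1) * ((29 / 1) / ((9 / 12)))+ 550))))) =1567 / 111825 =0.01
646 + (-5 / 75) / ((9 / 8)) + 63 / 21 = 87607 / 135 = 648.94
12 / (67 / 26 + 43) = 104 / 395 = 0.26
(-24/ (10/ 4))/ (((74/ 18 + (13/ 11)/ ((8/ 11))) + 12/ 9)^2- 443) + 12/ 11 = 11362092/ 10187155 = 1.12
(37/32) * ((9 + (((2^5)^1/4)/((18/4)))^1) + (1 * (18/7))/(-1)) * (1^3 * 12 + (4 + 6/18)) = 133903/864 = 154.98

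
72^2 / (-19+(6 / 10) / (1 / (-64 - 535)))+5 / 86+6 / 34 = -216547 / 16082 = -13.47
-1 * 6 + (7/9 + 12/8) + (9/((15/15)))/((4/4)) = 5.28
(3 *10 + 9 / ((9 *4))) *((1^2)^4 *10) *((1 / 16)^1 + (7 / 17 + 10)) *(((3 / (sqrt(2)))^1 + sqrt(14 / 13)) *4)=1723645 *sqrt(182) / 1768 + 5170935 *sqrt(2) / 272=40037.60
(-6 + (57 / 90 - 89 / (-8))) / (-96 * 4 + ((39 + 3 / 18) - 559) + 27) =-691 / 105220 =-0.01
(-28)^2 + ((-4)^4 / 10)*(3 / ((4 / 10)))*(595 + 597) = 229648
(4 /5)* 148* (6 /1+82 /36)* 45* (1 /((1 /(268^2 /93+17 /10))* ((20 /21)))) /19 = 27778612211 /14725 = 1886493.19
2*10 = 20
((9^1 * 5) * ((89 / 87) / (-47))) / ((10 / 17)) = -4539 / 2726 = -1.67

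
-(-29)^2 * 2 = -1682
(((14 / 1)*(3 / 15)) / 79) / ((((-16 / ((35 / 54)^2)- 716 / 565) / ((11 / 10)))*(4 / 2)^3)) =-426349 / 3442850336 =-0.00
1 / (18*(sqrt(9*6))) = sqrt(6) / 324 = 0.01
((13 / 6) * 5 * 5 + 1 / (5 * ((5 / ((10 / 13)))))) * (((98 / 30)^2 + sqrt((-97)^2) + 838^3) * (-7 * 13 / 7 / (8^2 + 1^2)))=-6378827698.72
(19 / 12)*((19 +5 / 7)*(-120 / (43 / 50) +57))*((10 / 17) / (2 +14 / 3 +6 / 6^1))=-144495 / 731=-197.67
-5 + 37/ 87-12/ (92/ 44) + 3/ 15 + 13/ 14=-1286581/ 140070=-9.19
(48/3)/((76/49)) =196/19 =10.32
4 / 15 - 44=-656 / 15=-43.73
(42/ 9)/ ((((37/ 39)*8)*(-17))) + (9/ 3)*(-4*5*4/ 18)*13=-1308593/ 7548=-173.37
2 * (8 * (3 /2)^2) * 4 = 144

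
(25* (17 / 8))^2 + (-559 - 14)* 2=1676.27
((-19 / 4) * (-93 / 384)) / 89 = 589 / 45568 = 0.01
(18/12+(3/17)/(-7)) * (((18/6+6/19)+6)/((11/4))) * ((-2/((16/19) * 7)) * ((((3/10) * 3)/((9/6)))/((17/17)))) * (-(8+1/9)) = 1511757/183260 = 8.25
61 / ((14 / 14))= 61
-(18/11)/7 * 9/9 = -18/77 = -0.23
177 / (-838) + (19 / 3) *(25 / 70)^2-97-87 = -45185461 / 246372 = -183.40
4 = 4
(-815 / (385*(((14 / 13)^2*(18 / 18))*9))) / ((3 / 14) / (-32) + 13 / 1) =-440752 / 28237671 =-0.02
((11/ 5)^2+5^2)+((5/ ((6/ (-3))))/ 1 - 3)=24.34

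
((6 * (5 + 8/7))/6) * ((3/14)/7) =129/686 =0.19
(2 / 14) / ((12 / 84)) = 1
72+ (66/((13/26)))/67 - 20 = 3616/67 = 53.97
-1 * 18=-18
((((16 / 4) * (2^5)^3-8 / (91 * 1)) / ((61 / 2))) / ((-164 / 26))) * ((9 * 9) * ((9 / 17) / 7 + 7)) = -813482355888 / 2083333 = -390471.59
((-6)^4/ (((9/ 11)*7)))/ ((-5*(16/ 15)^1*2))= -297/ 14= -21.21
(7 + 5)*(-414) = -4968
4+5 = 9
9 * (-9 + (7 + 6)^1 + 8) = 108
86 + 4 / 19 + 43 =2455 / 19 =129.21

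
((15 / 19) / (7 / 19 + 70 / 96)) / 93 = 240 / 31031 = 0.01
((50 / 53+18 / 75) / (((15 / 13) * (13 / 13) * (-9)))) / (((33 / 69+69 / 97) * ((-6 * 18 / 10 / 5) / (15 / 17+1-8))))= -1182394304 / 4358060415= -0.27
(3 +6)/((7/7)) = 9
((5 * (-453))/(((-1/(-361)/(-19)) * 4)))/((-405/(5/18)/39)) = -67321085/648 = -103890.56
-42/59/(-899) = 0.00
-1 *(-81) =81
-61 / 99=-0.62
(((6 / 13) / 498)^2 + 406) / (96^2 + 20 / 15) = 1418045541 / 32193592132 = 0.04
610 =610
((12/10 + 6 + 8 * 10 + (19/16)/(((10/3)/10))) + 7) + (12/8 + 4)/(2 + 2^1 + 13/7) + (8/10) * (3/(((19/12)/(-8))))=5395367/62320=86.58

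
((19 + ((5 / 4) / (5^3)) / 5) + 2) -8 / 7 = 69507 / 3500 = 19.86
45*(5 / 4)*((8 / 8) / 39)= 75 / 52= 1.44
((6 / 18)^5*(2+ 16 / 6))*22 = 308 / 729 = 0.42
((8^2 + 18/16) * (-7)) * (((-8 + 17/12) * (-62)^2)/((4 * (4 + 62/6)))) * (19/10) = 382315.06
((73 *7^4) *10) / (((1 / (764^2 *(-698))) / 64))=-45702202884853760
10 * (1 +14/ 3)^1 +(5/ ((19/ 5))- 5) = 3020/ 57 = 52.98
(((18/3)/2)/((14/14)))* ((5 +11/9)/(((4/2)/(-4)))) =-112/3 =-37.33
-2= -2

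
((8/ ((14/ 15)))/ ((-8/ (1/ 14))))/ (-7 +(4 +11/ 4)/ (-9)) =15/ 1519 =0.01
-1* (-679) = 679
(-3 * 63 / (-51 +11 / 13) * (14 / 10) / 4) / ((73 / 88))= 189189 / 118990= 1.59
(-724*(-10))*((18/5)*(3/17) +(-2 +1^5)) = -44888/17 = -2640.47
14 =14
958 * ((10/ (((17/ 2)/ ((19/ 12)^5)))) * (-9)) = -5930257105/ 58752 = -100937.11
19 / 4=4.75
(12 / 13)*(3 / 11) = 36 / 143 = 0.25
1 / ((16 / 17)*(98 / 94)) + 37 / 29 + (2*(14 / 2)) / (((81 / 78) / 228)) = 629438315 / 204624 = 3076.07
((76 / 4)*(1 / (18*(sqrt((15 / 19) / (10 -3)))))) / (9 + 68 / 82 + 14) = 779*sqrt(1995) / 263790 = 0.13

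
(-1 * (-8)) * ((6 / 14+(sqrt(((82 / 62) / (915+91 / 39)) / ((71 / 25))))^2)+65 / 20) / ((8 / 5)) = 18.40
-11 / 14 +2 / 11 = -93 / 154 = -0.60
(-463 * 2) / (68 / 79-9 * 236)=0.44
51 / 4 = 12.75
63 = 63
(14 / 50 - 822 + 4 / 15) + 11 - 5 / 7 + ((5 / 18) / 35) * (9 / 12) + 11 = -480097 / 600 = -800.16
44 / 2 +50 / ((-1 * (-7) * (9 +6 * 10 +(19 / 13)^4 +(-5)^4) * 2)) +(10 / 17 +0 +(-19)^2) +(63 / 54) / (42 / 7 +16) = 24047000768867 / 62680119348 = 383.65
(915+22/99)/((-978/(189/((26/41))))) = -2364019/8476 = -278.91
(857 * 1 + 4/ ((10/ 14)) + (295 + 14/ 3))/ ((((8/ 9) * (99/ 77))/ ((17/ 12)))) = 1440.73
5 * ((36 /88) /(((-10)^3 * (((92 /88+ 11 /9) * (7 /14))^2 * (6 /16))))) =-21384 /5040025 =-0.00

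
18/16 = 9/8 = 1.12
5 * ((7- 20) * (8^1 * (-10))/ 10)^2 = 54080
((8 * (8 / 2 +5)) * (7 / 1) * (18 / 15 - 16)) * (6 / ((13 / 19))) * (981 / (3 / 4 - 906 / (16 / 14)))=57930012 / 715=81021.00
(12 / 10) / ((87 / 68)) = 136 / 145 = 0.94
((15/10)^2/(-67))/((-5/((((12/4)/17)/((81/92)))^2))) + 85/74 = 666727859/580309110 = 1.15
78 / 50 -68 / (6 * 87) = 9329 / 6525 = 1.43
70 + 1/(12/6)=70.50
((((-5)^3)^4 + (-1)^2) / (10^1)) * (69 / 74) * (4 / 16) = 8422851597 / 1480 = 5691115.94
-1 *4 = -4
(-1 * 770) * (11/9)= -941.11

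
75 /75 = 1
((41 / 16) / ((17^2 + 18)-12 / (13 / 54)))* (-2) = -533 / 26744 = -0.02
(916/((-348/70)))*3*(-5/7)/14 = 5725/203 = 28.20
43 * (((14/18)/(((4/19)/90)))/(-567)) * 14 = -28595/81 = -353.02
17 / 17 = 1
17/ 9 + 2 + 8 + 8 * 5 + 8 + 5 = 584/ 9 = 64.89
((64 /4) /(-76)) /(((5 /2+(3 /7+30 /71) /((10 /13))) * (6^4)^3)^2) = -6175225 /1807729719508634715411185664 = -0.00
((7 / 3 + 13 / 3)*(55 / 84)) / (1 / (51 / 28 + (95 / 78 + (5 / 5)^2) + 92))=28840625 / 68796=419.22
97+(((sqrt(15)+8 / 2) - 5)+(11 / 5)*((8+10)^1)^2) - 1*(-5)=sqrt(15)+4069 / 5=817.67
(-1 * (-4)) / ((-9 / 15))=-6.67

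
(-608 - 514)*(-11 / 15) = 4114 / 5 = 822.80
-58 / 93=-0.62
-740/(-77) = 740/77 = 9.61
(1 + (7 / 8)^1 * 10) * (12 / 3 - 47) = -419.25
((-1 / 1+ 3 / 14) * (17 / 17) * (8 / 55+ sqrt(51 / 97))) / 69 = -11 * sqrt(4947) / 93702- 4 / 2415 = -0.01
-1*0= 0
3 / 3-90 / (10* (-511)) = 520 / 511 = 1.02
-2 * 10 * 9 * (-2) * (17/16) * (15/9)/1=1275/2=637.50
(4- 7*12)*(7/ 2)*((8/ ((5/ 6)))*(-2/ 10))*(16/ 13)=43008/ 65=661.66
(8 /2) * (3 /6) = 2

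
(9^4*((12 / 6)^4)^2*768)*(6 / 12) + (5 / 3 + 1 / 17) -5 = 644972540.73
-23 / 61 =-0.38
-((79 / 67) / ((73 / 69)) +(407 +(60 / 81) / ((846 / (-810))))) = -407.41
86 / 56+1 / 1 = 71 / 28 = 2.54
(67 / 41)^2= 4489 / 1681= 2.67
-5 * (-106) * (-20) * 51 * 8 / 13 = -4324800 / 13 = -332676.92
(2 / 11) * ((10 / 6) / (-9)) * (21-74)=530 / 297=1.78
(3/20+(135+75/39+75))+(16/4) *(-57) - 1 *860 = -227741/260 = -875.93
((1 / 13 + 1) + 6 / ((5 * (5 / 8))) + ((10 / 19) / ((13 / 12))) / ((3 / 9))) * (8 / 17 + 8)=232992 / 6175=37.73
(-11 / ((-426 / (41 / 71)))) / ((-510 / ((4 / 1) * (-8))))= 3608 / 3856365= 0.00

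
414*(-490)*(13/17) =-2637180/17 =-155128.24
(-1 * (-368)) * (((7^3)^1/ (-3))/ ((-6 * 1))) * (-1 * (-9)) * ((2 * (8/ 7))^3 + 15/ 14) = 821284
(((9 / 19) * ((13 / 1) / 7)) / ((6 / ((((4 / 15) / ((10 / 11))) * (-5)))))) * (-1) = 143 / 665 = 0.22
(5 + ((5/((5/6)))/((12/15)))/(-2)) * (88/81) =110/81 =1.36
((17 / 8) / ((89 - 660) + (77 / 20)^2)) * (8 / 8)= -850 / 222471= -0.00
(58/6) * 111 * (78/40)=41847/20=2092.35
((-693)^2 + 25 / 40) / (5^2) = 3841997 / 200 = 19209.98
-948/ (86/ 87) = -41238/ 43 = -959.02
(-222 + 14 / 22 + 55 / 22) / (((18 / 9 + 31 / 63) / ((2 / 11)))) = -303345 / 18997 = -15.97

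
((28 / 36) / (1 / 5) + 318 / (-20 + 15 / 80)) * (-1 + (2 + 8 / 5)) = -451061 / 14265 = -31.62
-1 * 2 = -2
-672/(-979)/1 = 672/979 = 0.69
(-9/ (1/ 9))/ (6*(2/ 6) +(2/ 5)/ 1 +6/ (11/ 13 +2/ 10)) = -4590/ 461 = -9.96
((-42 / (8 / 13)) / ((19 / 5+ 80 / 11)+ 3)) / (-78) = 0.06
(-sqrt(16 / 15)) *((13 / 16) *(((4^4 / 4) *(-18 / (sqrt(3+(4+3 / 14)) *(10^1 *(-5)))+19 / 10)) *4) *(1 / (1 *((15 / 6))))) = -15808 *sqrt(15) / 375 - 4992 *sqrt(21210) / 63125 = -174.78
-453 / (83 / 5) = -2265 / 83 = -27.29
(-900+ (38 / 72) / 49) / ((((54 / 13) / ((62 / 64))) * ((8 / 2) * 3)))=-639795143 / 36578304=-17.49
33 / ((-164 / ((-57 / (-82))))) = -1881 / 13448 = -0.14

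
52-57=-5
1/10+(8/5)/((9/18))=33/10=3.30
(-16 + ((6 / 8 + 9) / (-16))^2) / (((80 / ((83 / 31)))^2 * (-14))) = 406451 / 325058560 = 0.00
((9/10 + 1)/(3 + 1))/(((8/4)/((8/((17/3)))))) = 57/170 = 0.34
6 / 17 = 0.35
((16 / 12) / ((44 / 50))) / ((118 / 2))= 50 / 1947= 0.03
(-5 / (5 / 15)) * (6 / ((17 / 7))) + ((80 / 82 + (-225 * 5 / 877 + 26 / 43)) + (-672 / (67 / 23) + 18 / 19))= -8917175823149 / 33460253791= -266.50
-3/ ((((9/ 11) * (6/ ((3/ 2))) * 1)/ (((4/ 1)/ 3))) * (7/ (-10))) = 110/ 63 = 1.75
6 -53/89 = 481/89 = 5.40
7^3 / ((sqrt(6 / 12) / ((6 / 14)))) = 207.89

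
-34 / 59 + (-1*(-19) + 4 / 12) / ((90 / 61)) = 99781 / 7965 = 12.53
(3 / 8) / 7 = 3 / 56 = 0.05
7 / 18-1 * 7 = -6.61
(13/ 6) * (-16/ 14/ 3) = -52/ 63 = -0.83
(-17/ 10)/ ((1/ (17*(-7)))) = 202.30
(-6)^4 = 1296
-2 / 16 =-1 / 8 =-0.12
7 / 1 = 7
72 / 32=9 / 4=2.25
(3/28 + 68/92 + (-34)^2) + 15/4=186856/161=1160.60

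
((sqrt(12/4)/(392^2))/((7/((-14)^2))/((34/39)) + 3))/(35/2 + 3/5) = 0.00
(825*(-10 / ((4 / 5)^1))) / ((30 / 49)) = -67375 / 4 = -16843.75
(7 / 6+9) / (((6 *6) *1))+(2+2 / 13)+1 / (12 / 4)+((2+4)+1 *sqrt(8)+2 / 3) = 2 *sqrt(2)+26497 / 2808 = 12.26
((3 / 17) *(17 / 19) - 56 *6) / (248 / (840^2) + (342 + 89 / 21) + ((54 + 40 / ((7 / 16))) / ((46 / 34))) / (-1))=-12944496600 / 9202150547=-1.41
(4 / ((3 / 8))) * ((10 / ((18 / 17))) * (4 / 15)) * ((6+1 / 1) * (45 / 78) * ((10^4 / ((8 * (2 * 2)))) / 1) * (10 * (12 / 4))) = 119000000 / 117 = 1017094.02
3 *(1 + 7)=24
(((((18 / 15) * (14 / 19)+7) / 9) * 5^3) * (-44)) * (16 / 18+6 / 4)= -17713850 / 1539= -11509.97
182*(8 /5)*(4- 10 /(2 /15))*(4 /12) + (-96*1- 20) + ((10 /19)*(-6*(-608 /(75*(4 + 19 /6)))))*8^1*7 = -4390964 /645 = -6807.70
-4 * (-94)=376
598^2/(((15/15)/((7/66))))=1251614/33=37927.70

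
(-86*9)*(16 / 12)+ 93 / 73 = -75243 / 73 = -1030.73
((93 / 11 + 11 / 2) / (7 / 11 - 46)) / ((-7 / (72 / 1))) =3.16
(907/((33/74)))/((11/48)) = 1073888/121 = 8875.11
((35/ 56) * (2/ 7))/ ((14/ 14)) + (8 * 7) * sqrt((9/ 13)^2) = 14177/ 364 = 38.95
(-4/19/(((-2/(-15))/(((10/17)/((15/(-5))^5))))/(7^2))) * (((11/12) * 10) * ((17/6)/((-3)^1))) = -67375/41553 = -1.62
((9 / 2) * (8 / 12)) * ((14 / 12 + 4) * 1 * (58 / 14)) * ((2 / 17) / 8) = 899 / 952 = 0.94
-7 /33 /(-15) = 7 /495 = 0.01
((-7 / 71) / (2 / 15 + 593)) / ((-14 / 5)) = 0.00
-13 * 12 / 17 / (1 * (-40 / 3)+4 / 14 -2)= 819 / 1343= 0.61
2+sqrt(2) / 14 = 2.10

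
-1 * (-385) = 385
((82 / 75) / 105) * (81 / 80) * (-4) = -369 / 8750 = -0.04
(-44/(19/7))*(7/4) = -28.37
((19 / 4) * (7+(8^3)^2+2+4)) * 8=9961966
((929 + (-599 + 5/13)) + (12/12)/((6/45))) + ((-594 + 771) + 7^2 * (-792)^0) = 14661/26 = 563.88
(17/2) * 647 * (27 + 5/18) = 150014.14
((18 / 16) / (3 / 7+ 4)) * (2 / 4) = 63 / 496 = 0.13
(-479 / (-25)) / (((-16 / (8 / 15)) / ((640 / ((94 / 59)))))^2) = 3435.27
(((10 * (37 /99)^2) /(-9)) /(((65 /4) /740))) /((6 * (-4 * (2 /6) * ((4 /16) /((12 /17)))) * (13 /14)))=226925440 /84474819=2.69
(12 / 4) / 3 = 1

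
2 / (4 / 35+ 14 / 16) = 560 / 277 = 2.02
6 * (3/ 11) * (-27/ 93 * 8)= -1296/ 341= -3.80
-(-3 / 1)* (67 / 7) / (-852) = -67 / 1988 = -0.03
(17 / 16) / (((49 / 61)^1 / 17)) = 17629 / 784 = 22.49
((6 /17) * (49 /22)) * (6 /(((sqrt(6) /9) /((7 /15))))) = 3087 * sqrt(6) /935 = 8.09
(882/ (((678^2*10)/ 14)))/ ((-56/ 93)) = -4557/ 1021520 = -0.00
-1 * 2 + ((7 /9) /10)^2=-16151 /8100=-1.99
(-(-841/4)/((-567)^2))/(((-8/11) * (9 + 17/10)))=-46255/550389168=-0.00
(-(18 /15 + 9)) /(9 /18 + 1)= -34 /5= -6.80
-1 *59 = -59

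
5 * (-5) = -25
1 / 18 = 0.06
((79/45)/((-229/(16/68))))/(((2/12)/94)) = -59408/58395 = -1.02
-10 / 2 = -5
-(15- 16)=1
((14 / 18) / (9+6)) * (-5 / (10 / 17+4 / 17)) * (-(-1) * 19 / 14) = -323 / 756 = -0.43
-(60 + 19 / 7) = -439 / 7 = -62.71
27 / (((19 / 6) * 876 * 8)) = 27 / 22192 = 0.00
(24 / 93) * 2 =16 / 31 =0.52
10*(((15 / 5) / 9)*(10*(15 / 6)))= 250 / 3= 83.33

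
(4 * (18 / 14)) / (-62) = -18 / 217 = -0.08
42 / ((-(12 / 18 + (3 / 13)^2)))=-21294 / 365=-58.34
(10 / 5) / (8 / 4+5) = 2 / 7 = 0.29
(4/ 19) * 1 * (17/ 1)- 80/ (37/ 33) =-47644/ 703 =-67.77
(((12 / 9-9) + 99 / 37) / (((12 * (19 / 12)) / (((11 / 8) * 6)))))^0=1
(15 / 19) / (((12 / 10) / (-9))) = -225 / 38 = -5.92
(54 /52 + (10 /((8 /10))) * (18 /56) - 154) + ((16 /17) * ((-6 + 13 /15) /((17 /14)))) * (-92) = 685153663 /3155880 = 217.10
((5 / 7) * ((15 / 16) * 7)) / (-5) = -15 / 16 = -0.94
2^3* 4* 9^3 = 23328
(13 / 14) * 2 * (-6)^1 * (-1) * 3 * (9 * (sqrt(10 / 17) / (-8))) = -1053 * sqrt(170) / 476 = -28.84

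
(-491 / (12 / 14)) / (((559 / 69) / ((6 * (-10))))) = 4242.45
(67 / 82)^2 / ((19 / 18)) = 40401 / 63878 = 0.63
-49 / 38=-1.29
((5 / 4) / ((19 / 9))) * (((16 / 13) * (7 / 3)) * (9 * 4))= 15120 / 247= 61.21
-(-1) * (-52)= -52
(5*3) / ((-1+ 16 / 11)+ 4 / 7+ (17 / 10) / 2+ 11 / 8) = 46200 / 10013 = 4.61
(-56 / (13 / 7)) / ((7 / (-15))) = 840 / 13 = 64.62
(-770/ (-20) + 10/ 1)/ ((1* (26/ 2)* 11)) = 97/ 286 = 0.34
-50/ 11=-4.55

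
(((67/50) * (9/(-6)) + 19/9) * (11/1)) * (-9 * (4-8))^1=1001/25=40.04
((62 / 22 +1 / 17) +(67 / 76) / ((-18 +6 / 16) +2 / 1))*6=7516152 / 444125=16.92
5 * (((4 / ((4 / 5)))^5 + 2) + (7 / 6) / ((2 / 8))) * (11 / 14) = 12302.98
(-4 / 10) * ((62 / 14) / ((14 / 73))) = -2263 / 245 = -9.24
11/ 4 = 2.75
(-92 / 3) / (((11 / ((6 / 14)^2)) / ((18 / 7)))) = -4968 / 3773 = -1.32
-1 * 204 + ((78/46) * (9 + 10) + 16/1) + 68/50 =-88793/575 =-154.42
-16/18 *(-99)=88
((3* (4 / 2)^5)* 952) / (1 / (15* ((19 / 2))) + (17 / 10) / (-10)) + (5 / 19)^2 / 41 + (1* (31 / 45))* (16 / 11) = -3816616445367641 / 6806313855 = -560746.47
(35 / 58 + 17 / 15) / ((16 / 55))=16621 / 2784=5.97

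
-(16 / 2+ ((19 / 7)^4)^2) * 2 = -34059362898 / 5764801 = -5908.16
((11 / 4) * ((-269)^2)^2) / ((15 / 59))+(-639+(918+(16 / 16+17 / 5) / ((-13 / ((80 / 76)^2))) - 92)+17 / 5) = 15947931899493229 / 281580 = 56637303428.84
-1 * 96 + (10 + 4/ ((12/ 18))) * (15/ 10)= -72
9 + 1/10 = 91/10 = 9.10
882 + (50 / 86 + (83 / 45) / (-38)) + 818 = 1700.53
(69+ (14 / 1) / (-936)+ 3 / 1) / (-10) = -33689 / 4680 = -7.20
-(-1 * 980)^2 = -960400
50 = 50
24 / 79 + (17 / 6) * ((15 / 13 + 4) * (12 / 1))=180274 / 1027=175.53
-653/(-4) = 653/4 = 163.25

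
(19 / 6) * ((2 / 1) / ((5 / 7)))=133 / 15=8.87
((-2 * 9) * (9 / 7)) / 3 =-54 / 7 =-7.71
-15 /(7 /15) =-225 /7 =-32.14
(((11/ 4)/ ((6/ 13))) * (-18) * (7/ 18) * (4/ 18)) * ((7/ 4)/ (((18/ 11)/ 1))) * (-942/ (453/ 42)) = 84707623/ 97848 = 865.71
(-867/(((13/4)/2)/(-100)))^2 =481080960000/169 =2846632899.41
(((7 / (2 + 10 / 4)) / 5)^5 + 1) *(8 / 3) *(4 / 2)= 2961055184 / 553584375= 5.35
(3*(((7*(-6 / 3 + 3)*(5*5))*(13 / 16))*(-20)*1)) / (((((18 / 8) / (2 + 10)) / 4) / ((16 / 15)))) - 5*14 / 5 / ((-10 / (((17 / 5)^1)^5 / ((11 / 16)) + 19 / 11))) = -193205.68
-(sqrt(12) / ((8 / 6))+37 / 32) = -3 * sqrt(3) / 2 -37 / 32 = -3.75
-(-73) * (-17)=-1241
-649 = -649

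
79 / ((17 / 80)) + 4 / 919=5808148 / 15623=371.77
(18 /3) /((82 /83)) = 249 /41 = 6.07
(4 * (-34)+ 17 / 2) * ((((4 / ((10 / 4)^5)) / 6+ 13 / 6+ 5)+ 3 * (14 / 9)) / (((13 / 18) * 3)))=-11322153 / 16250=-696.75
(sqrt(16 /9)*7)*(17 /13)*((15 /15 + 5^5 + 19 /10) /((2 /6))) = 7444402 /65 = 114529.26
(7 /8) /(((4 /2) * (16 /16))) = 7 /16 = 0.44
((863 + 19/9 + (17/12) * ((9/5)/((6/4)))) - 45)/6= 73963/540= 136.97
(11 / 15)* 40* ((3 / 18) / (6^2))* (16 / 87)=176 / 7047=0.02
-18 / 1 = -18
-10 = -10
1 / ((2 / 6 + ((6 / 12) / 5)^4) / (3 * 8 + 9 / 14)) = 5175000 / 70021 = 73.91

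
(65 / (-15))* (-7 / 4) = 91 / 12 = 7.58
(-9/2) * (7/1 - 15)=36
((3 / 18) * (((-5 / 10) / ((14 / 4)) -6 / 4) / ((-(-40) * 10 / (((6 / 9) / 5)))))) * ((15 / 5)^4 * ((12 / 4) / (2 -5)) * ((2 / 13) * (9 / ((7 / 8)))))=1863 / 159250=0.01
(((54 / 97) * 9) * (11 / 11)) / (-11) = -0.46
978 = 978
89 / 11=8.09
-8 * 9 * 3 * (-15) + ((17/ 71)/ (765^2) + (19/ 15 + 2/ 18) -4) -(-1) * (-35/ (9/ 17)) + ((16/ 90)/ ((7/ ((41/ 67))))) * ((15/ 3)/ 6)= 3635295147214/ 1146318075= 3171.28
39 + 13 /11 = 442 /11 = 40.18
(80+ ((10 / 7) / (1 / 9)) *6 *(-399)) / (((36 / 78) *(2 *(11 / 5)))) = -498875 / 33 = -15117.42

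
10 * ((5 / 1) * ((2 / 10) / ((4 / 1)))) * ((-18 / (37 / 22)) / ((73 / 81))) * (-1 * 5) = 400950 / 2701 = 148.45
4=4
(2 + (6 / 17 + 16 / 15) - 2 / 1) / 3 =362 / 765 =0.47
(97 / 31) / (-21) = -0.15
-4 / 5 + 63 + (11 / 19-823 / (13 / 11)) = -782503 / 1235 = -633.61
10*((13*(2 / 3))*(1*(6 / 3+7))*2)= 1560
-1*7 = -7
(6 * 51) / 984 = 51 / 164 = 0.31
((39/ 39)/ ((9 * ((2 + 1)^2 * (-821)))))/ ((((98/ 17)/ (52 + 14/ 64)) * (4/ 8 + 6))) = -0.00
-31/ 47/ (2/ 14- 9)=7/ 94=0.07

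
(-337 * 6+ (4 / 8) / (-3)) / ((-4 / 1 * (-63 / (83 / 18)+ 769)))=1007039 / 1504632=0.67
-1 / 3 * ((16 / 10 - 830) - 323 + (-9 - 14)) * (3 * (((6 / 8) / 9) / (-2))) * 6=-1468 / 5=-293.60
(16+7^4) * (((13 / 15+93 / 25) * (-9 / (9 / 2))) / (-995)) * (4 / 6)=3325792 / 223875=14.86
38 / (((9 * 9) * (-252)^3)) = -19 / 648121824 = -0.00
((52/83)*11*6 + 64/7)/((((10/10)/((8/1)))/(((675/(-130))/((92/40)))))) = -158414400/173719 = -911.90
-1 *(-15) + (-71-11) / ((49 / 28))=-223 / 7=-31.86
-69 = -69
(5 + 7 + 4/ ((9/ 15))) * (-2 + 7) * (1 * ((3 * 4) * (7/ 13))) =7840/ 13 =603.08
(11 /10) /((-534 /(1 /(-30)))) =11 /160200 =0.00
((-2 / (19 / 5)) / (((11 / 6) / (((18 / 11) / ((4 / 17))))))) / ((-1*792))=255 / 101156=0.00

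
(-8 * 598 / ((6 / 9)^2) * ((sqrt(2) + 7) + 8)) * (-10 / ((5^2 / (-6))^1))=-387504-129168 * sqrt(2) / 5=-424038.23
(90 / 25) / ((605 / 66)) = 108 / 275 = 0.39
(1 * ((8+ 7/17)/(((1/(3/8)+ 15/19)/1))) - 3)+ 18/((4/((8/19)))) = 1.33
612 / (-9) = -68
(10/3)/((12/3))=0.83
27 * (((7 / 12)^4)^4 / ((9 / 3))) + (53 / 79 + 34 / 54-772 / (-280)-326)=-18286411097375230883251 / 56800552871641743360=-321.94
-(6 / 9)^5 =-32 / 243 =-0.13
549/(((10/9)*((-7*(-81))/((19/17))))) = 1159/1190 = 0.97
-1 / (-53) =1 / 53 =0.02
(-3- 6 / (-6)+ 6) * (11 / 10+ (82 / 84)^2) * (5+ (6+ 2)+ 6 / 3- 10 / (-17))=959671 / 7497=128.01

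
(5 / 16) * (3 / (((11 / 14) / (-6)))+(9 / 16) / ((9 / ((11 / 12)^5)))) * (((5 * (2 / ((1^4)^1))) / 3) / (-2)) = 25037976575 / 2102132736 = 11.91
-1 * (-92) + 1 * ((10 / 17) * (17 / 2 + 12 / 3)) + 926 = 17431 / 17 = 1025.35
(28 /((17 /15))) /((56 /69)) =1035 /34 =30.44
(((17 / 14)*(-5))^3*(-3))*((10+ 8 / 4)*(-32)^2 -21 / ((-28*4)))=362231191125 / 43904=8250528.22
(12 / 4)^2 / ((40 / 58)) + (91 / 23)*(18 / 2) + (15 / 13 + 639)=4119099 / 5980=688.81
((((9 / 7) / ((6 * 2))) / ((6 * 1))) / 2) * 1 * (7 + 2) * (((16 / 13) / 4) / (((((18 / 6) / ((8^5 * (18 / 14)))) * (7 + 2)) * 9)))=8192 / 1911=4.29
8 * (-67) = -536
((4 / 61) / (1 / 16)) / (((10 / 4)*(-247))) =-128 / 75335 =-0.00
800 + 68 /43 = 34468 /43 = 801.58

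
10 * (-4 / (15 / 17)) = -136 / 3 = -45.33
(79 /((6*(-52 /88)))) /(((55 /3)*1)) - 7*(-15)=6746 /65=103.78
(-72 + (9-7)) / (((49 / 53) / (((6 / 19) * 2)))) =-47.82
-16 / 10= -8 / 5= -1.60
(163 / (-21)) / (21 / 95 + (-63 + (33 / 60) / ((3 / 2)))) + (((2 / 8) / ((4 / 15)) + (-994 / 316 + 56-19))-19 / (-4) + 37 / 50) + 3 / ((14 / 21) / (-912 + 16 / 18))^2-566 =5290747036393087 / 944302800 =5602807.74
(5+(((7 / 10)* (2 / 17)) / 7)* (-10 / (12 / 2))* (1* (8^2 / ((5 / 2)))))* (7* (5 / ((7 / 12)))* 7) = 32116 / 17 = 1889.18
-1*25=-25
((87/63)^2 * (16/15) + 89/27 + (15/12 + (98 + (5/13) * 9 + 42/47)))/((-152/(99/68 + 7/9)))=-2407517543183/1503924589440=-1.60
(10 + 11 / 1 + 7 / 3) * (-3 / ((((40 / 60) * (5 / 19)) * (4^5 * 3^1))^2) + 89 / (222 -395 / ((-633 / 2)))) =492267463831 / 52921630720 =9.30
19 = 19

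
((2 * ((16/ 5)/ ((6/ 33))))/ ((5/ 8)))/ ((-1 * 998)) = -704/ 12475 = -0.06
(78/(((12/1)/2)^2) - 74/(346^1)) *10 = 10135/519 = 19.53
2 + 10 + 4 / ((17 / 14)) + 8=396 / 17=23.29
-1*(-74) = 74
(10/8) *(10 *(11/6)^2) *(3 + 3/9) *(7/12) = 105875/1296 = 81.69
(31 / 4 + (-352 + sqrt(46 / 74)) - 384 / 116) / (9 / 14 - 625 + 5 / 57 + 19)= 16086483 / 28014290 - 798 * sqrt(851) / 17871185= 0.57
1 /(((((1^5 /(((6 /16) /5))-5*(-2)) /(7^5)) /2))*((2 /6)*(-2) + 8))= 21609 /110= 196.45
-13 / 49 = -0.27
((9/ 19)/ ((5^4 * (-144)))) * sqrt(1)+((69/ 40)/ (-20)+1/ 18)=-104993/ 3420000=-0.03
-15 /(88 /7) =-105 /88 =-1.19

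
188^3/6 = 3322336/3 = 1107445.33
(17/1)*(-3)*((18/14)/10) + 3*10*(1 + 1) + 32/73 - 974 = -4701807/5110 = -920.12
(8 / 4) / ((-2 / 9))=-9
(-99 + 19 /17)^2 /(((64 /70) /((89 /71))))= 269534720 /20519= 13135.86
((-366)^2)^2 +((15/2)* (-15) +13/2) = 17944209830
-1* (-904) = 904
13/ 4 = 3.25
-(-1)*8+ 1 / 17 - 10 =-33 / 17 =-1.94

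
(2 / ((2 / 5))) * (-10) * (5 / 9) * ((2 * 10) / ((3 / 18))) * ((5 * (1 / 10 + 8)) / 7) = -135000 / 7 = -19285.71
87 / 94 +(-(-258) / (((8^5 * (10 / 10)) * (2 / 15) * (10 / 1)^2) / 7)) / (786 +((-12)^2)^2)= 204517582281 / 220972974080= 0.93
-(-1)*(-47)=-47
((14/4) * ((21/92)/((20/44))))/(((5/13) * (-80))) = -0.06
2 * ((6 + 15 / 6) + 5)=27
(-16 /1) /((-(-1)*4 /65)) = -260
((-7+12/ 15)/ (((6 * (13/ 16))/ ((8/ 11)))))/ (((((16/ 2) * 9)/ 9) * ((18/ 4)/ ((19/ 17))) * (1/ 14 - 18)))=131936/ 82374435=0.00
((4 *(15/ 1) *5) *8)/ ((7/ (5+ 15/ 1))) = 48000/ 7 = 6857.14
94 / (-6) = -47 / 3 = -15.67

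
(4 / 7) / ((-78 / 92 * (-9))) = 184 / 2457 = 0.07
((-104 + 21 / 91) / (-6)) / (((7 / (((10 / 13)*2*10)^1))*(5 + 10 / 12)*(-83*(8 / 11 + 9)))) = -593560 / 73543561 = -0.01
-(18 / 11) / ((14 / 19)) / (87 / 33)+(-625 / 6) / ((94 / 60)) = -642412 / 9541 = -67.33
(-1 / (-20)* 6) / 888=1 / 2960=0.00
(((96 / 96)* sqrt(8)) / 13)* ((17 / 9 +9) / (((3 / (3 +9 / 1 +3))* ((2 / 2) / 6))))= 71.07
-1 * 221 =-221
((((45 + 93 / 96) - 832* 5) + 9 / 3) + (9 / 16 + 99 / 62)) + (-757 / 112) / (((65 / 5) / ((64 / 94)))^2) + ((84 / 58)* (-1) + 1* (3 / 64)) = -4110.29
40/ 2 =20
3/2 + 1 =5/2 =2.50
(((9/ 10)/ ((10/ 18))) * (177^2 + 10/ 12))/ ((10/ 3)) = 15226299/ 1000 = 15226.30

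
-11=-11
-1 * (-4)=4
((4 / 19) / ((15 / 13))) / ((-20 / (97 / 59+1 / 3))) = -182 / 10089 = -0.02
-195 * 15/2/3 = -975/2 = -487.50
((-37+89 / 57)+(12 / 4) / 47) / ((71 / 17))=-1611073 / 190209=-8.47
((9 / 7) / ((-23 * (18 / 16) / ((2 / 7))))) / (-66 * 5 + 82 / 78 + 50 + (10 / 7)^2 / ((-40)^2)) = 9984 / 196169231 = 0.00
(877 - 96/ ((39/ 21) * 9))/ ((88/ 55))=169895/ 312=544.54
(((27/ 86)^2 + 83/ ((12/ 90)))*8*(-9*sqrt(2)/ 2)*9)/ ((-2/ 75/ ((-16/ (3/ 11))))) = -820564489800*sqrt(2)/ 1849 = -627611373.87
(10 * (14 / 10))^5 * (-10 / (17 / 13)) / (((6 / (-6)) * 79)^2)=-69917120 / 106097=-658.99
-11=-11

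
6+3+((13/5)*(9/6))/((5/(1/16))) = 7239/800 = 9.05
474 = 474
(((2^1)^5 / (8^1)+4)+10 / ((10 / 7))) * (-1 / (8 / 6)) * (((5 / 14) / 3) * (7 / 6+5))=-925 / 112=-8.26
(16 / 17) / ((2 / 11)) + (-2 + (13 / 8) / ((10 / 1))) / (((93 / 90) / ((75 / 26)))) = 5149 / 109616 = 0.05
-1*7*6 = -42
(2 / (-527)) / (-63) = 2 / 33201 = 0.00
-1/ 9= -0.11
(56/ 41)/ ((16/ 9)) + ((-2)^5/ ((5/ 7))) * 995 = -3655169/ 82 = -44575.23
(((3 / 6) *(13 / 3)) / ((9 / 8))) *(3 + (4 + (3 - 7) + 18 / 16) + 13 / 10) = 2821 / 270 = 10.45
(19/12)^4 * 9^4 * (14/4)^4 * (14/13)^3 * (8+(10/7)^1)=40982797734417/562432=72867115.91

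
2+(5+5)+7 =19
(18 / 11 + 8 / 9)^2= 62500 / 9801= 6.38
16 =16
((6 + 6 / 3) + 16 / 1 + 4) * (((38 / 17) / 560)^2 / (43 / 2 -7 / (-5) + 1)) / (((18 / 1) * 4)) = 361 / 1392471360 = 0.00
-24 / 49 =-0.49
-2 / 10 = -1 / 5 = -0.20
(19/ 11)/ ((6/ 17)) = 323/ 66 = 4.89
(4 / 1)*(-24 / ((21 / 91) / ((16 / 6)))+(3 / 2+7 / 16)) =-1101.58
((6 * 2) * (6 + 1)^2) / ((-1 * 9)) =-196 / 3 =-65.33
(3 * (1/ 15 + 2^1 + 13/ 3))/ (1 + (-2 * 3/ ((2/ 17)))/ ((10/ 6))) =-24/ 37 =-0.65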